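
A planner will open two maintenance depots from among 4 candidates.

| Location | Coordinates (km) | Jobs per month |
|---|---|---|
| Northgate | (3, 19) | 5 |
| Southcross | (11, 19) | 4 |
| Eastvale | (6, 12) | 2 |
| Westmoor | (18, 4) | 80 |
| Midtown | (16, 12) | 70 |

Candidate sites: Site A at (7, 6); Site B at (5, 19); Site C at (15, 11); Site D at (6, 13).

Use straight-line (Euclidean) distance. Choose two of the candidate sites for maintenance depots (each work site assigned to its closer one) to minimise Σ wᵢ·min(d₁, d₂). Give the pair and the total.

{Site B, Site C}, total 756.4

Evaluate every pair (each demand assigned to the nearer of the two):
  {Site B, Site C}: total = 756.4
  {Site C, Site D}: total = 775.0
  {Site A, Site C}: total = 824.2
  {Site A, Site D}: total = 1664.7
  {Site A, Site B}: total = 1697.8
  {Site B, Site D}: total = 1939.5
Best pair: {Site B, Site C} with total 756.4.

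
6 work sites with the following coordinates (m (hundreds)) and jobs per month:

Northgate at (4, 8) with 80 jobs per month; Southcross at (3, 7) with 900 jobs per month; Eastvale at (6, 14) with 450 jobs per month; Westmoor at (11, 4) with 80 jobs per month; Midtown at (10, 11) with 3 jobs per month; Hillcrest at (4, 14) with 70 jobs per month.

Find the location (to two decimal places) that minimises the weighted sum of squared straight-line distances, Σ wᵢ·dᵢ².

(4.37, 9.21)

The minimiser of Σwᵢ‖p−pᵢ‖² is the weighted centroid p* = (Σwᵢpᵢ)/(Σwᵢ).
Σwᵢ = 1583.
Σwᵢxᵢ = 80·4 + 900·3 + 450·6 + 80·11 + 3·10 + 70·4 = 6910.
Σwᵢyᵢ = 80·8 + 900·7 + 450·14 + 80·4 + 3·11 + 70·14 = 14573.
x* = 6910/1583 = 4.37, y* = 14573/1583 = 9.21.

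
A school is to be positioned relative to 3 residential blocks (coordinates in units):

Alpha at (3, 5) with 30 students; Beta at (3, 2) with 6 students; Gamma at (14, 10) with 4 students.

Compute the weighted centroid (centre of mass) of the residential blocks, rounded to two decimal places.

(4.10, 5.05)

The minimiser of Σwᵢ‖p−pᵢ‖² is the weighted centroid p* = (Σwᵢpᵢ)/(Σwᵢ).
Σwᵢ = 40.
Σwᵢxᵢ = 30·3 + 6·3 + 4·14 = 164.
Σwᵢyᵢ = 30·5 + 6·2 + 4·10 = 202.
x* = 164/40 = 4.10, y* = 202/40 = 5.05.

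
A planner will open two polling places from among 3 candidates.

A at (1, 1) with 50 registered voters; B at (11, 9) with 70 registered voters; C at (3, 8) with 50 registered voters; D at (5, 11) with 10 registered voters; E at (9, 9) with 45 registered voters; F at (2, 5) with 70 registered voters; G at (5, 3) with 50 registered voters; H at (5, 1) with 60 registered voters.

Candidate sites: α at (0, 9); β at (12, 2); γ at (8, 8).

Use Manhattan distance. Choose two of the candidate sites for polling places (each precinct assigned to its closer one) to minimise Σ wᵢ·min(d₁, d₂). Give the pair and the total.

Evaluate every pair (each demand assigned to the nearer of the two):
  {α, γ}: total = 2500
  {β, γ}: total = 2790
  {α, β}: total = 2985
Best pair: {α, γ} with total 2500.

{α, γ}, total 2500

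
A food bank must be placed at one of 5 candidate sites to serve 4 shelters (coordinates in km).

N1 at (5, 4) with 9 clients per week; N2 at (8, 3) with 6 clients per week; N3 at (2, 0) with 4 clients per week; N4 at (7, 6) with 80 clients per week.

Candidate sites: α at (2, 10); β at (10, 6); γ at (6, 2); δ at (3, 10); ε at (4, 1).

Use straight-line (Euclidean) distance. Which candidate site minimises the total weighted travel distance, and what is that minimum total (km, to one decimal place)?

Total weighted distance at each candidate:
  α (2, 10): total = 667.9
  β (10, 6): total = 350.1
  γ (6, 2): total = 381.3
  δ (3, 10): total = 601.3
  ε (4, 1): total = 530.7
Minimum is at β with total 350.1 km.

β, total 350.1 km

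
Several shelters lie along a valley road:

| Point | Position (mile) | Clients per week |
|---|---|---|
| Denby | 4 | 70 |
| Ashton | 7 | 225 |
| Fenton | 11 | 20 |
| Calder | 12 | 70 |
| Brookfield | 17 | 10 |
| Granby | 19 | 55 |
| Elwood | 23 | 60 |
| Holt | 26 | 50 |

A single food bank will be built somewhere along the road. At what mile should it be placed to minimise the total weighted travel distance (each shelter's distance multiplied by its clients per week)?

For a sum of weighted absolute distances on a line, the optimum is the weighted median (not the mean). Total weight W = 560; half-weight = 280.
Sort by position and accumulate weight:
  mile 4 (Denby, w=70) → cum 70
  mile 7 (Ashton, w=225) → cum 295  ≥ 280 → median here
  mile 11 (Fenton, w=20) → cum 315
  mile 12 (Calder, w=70) → cum 385
  mile 17 (Brookfield, w=10) → cum 395
  mile 19 (Granby, w=55) → cum 450
  mile 23 (Elwood, w=60) → cum 510
  mile 26 (Holt, w=50) → cum 560
Optimal location: mile 7.

x = 7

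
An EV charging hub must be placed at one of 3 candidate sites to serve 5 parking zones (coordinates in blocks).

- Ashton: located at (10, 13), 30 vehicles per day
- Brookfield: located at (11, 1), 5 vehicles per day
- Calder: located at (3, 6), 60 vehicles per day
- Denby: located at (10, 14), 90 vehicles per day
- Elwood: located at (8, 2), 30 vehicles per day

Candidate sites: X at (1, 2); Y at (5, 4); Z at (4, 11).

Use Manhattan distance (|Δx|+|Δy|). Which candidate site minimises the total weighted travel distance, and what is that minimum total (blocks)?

Z, total 1885 blocks

Total weighted distance at each candidate:
  X (1, 2): total = 3115
  Y (5, 4): total = 2205
  Z (4, 11): total = 1885
Minimum is at Z with total 1885 blocks.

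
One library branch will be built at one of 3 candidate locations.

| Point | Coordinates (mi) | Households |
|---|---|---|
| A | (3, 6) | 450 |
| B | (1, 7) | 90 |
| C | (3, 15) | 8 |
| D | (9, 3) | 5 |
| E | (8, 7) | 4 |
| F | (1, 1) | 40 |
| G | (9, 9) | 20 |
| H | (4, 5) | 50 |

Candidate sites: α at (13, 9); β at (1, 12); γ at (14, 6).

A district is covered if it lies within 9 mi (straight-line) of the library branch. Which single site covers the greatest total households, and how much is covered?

β, covering 622

Coverage radius r = 9 mi; a point is covered iff (Δx)²+(Δy)² ≤ 9² = 81.
  α (13, 9): covers {D, E, G} → 29
  β (1, 12): covers {A, B, C, E, G, H} → 622
  γ (14, 6): covers {D, E, G} → 29
Maximum coverage at β: 622 households.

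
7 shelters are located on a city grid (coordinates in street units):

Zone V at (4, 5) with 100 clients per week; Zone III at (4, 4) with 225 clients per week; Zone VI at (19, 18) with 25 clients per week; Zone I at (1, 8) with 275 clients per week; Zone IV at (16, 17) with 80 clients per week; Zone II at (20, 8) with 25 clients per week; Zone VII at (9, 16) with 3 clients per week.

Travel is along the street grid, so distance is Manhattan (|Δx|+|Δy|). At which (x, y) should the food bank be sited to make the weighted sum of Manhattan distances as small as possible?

(4, 8)

Manhattan distance separates: Σwᵢ(|x−xᵢ|+|y−yᵢ|) = Σwᵢ|x−xᵢ| + Σwᵢ|y−yᵢ|, so x and y are optimised independently as 1-D weighted medians.
Total weight W = 733; half = 366.5.
x-coordinate, sorted with cumulative weight:
  x=1 (Zone I, w=275) cum 275
  x=4 (Zone V, w=100) cum 375  ← median
  x=4 (Zone III, w=225) cum 600
  x=9 (Zone VII, w=3) cum 603
  x=16 (Zone IV, w=80) cum 683
  x=19 (Zone VI, w=25) cum 708
  x=20 (Zone II, w=25) cum 733
⇒ x* = 4
y-coordinate, sorted with cumulative weight:
  y=4 (Zone III, w=225) cum 225
  y=5 (Zone V, w=100) cum 325
  y=8 (Zone I, w=275) cum 600  ← median
  y=8 (Zone II, w=25) cum 625
  y=16 (Zone VII, w=3) cum 628
  y=17 (Zone IV, w=80) cum 708
  y=18 (Zone VI, w=25) cum 733
⇒ y* = 8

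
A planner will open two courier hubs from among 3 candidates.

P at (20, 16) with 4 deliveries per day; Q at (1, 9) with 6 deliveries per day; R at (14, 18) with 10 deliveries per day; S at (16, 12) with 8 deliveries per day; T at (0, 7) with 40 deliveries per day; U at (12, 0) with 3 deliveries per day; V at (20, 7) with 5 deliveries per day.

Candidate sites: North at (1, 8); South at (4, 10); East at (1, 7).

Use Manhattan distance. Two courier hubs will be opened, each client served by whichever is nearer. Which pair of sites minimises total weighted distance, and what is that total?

{South, East}, total 581

Evaluate every pair (each demand assigned to the nearer of the two):
  {South, East}: total = 581
  {North, South}: total = 615
  {North, East}: total = 685
Best pair: {South, East} with total 581.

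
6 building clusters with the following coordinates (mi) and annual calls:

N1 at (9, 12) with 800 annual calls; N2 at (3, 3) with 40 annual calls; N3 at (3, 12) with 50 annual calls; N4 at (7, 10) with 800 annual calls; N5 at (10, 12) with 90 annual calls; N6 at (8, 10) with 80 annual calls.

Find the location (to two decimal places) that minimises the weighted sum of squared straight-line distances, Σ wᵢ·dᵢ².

(7.85, 10.86)

The minimiser of Σwᵢ‖p−pᵢ‖² is the weighted centroid p* = (Σwᵢpᵢ)/(Σwᵢ).
Σwᵢ = 1860.
Σwᵢxᵢ = 800·9 + 40·3 + 50·3 + 800·7 + 90·10 + 80·8 = 14610.
Σwᵢyᵢ = 800·12 + 40·3 + 50·12 + 800·10 + 90·12 + 80·10 = 20200.
x* = 14610/1860 = 7.85, y* = 20200/1860 = 10.86.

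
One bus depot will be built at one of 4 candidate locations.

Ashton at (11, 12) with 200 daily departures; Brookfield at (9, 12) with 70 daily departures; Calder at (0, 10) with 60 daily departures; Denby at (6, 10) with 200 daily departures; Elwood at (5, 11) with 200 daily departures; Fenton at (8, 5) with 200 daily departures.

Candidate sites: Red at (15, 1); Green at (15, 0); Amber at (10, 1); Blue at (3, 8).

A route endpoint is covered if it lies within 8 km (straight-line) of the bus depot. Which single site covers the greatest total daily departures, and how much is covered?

Blue, covering 730

Coverage radius r = 8 km; a point is covered iff (Δx)²+(Δy)² ≤ 8² = 64.
  Red (15, 1): covers {none} → 0
  Green (15, 0): covers {none} → 0
  Amber (10, 1): covers {Fenton} → 200
  Blue (3, 8): covers {Brookfield, Calder, Denby, Elwood, Fenton} → 730
Maximum coverage at Blue: 730 daily departures.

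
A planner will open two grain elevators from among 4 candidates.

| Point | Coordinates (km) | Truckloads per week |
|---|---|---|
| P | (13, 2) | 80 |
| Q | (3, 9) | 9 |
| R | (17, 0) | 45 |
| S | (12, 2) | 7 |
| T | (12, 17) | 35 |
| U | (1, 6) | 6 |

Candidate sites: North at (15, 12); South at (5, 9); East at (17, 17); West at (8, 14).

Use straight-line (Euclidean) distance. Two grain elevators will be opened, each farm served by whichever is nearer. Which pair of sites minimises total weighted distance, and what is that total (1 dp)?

{North, South}, total 1684.7

Evaluate every pair (each demand assigned to the nearer of the two):
  {North, South}: total = 1684.7
  {North, West}: total = 1738.8
  {North, East}: total = 1814.1
  {South, East}: total = 1817.7
  {South, West}: total = 1817.7
  {East, West}: total = 2179.9
Best pair: {North, South} with total 1684.7.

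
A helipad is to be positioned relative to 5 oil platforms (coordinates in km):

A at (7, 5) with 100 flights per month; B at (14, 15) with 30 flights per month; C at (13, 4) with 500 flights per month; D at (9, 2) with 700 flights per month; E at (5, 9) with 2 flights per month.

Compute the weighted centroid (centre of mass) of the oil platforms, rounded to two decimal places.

(10.46, 3.28)

The minimiser of Σwᵢ‖p−pᵢ‖² is the weighted centroid p* = (Σwᵢpᵢ)/(Σwᵢ).
Σwᵢ = 1332.
Σwᵢxᵢ = 100·7 + 30·14 + 500·13 + 700·9 + 2·5 = 13930.
Σwᵢyᵢ = 100·5 + 30·15 + 500·4 + 700·2 + 2·9 = 4368.
x* = 13930/1332 = 10.46, y* = 4368/1332 = 3.28.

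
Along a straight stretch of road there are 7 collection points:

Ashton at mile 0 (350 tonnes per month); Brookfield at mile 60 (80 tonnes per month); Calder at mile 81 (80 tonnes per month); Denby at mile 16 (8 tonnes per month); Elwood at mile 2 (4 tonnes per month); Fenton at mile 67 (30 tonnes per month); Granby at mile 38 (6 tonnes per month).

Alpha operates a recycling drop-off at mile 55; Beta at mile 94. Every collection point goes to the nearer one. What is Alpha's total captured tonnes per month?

478

The indifferent point is the midpoint (55+94)/2 = 74.5; collection points left of it (closer to Alpha at 55) go to Alpha, those right go to Beta.
  Ashton at 0 (w=350) → Alpha
  Elwood at 2 (w=4) → Alpha
  Denby at 16 (w=8) → Alpha
  Granby at 38 (w=6) → Alpha
  Brookfield at 60 (w=80) → Alpha
  Fenton at 67 (w=30) → Alpha
  Calder at 81 (w=80) → Beta
Alpha captures 478; Beta captures 80.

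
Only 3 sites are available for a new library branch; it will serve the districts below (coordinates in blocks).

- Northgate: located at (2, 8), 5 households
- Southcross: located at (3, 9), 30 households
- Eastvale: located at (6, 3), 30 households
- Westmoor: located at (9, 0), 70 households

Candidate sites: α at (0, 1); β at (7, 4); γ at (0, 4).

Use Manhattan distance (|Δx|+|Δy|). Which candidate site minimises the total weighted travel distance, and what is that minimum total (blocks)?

β, total 795 blocks

Total weighted distance at each candidate:
  α (0, 1): total = 1315
  β (7, 4): total = 795
  γ (0, 4): total = 1390
Minimum is at β with total 795 blocks.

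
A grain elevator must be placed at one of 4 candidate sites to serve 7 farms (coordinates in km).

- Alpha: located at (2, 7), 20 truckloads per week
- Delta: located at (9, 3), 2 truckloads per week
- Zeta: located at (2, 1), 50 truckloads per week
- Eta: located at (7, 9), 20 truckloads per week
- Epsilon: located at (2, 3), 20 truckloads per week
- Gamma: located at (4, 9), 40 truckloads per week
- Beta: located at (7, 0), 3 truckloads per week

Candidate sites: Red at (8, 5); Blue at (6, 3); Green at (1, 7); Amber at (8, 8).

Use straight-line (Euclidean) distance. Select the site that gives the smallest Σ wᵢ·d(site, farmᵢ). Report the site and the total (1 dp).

Green, total 722.9 km

Total weighted distance at each candidate:
  Red (8, 5): total = 942.0
  Blue (6, 3): total = 806.9
  Green (1, 7): total = 722.9
  Amber (8, 8): total = 966.4
Minimum is at Green with total 722.9 km.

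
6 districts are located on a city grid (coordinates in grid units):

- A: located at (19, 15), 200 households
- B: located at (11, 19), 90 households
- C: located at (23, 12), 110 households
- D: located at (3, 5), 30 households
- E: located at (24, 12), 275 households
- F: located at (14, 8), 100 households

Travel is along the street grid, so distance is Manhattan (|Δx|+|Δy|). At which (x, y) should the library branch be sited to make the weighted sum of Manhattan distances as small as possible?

(19, 12)

Manhattan distance separates: Σwᵢ(|x−xᵢ|+|y−yᵢ|) = Σwᵢ|x−xᵢ| + Σwᵢ|y−yᵢ|, so x and y are optimised independently as 1-D weighted medians.
Total weight W = 805; half = 402.5.
x-coordinate, sorted with cumulative weight:
  x=3 (D, w=30) cum 30
  x=11 (B, w=90) cum 120
  x=14 (F, w=100) cum 220
  x=19 (A, w=200) cum 420  ← median
  x=23 (C, w=110) cum 530
  x=24 (E, w=275) cum 805
⇒ x* = 19
y-coordinate, sorted with cumulative weight:
  y=5 (D, w=30) cum 30
  y=8 (F, w=100) cum 130
  y=12 (C, w=110) cum 240
  y=12 (E, w=275) cum 515  ← median
  y=15 (A, w=200) cum 715
  y=19 (B, w=90) cum 805
⇒ y* = 12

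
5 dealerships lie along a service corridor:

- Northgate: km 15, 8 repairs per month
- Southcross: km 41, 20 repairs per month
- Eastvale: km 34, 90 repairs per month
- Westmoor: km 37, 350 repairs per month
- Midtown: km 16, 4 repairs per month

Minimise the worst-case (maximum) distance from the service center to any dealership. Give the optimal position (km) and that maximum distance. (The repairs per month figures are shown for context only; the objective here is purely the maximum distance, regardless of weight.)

location 28, max distance 13

The 1-center on a line is the midpoint of the two extreme points: leftmost at 15, rightmost at 41.
Optimal location = (15 + 41)/2 = 28; maximum distance = (41 − 15)/2 = 13.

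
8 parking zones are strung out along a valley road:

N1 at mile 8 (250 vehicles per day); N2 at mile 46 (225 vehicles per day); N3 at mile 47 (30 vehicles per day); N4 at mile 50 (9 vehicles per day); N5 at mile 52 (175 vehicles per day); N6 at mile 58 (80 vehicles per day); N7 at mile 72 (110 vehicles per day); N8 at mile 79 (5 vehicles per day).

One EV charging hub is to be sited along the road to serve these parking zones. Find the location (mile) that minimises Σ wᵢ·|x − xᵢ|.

x = 46

For a sum of weighted absolute distances on a line, the optimum is the weighted median (not the mean). Total weight W = 884; half-weight = 442.
Sort by position and accumulate weight:
  mile 8 (N1, w=250) → cum 250
  mile 46 (N2, w=225) → cum 475  ≥ 442 → median here
  mile 47 (N3, w=30) → cum 505
  mile 50 (N4, w=9) → cum 514
  mile 52 (N5, w=175) → cum 689
  mile 58 (N6, w=80) → cum 769
  mile 72 (N7, w=110) → cum 879
  mile 79 (N8, w=5) → cum 884
Optimal location: mile 46.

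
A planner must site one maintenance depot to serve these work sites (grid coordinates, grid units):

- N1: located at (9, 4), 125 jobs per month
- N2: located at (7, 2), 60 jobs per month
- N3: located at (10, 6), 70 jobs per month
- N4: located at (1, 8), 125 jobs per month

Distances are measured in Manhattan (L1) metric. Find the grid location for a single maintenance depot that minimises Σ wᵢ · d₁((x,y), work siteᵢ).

(9, 6)

Manhattan distance separates: Σwᵢ(|x−xᵢ|+|y−yᵢ|) = Σwᵢ|x−xᵢ| + Σwᵢ|y−yᵢ|, so x and y are optimised independently as 1-D weighted medians.
Total weight W = 380; half = 190.
x-coordinate, sorted with cumulative weight:
  x=1 (N4, w=125) cum 125
  x=7 (N2, w=60) cum 185
  x=9 (N1, w=125) cum 310  ← median
  x=10 (N3, w=70) cum 380
⇒ x* = 9
y-coordinate, sorted with cumulative weight:
  y=2 (N2, w=60) cum 60
  y=4 (N1, w=125) cum 185
  y=6 (N3, w=70) cum 255  ← median
  y=8 (N4, w=125) cum 380
⇒ y* = 6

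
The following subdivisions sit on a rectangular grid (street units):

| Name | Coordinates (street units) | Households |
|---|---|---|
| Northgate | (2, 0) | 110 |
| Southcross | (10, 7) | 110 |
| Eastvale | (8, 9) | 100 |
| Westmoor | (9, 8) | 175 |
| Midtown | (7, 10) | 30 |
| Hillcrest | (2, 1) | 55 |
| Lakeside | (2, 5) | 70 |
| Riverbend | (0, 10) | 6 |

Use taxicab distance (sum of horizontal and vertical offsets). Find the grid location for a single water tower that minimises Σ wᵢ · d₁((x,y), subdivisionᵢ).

(8, 7)

Manhattan distance separates: Σwᵢ(|x−xᵢ|+|y−yᵢ|) = Σwᵢ|x−xᵢ| + Σwᵢ|y−yᵢ|, so x and y are optimised independently as 1-D weighted medians.
Total weight W = 656; half = 328.
x-coordinate, sorted with cumulative weight:
  x=0 (Riverbend, w=6) cum 6
  x=2 (Northgate, w=110) cum 116
  x=2 (Hillcrest, w=55) cum 171
  x=2 (Lakeside, w=70) cum 241
  x=7 (Midtown, w=30) cum 271
  x=8 (Eastvale, w=100) cum 371  ← median
  x=9 (Westmoor, w=175) cum 546
  x=10 (Southcross, w=110) cum 656
⇒ x* = 8
y-coordinate, sorted with cumulative weight:
  y=0 (Northgate, w=110) cum 110
  y=1 (Hillcrest, w=55) cum 165
  y=5 (Lakeside, w=70) cum 235
  y=7 (Southcross, w=110) cum 345  ← median
  y=8 (Westmoor, w=175) cum 520
  y=9 (Eastvale, w=100) cum 620
  y=10 (Midtown, w=30) cum 650
  y=10 (Riverbend, w=6) cum 656
⇒ y* = 7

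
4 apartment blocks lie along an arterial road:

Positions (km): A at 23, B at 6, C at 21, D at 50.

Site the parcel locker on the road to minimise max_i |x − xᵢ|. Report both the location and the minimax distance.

location 28, max distance 22

The 1-center on a line is the midpoint of the two extreme points: leftmost at 6, rightmost at 50.
Optimal location = (6 + 50)/2 = 28; maximum distance = (50 − 6)/2 = 22.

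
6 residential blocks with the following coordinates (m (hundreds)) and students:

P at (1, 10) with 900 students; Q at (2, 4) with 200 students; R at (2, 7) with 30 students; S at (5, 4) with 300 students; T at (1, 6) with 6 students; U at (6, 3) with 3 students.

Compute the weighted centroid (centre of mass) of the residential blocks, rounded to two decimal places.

(2.00, 7.82)

The minimiser of Σwᵢ‖p−pᵢ‖² is the weighted centroid p* = (Σwᵢpᵢ)/(Σwᵢ).
Σwᵢ = 1439.
Σwᵢxᵢ = 900·1 + 200·2 + 30·2 + 300·5 + 6·1 + 3·6 = 2884.
Σwᵢyᵢ = 900·10 + 200·4 + 30·7 + 300·4 + 6·6 + 3·3 = 11255.
x* = 2884/1439 = 2.00, y* = 11255/1439 = 7.82.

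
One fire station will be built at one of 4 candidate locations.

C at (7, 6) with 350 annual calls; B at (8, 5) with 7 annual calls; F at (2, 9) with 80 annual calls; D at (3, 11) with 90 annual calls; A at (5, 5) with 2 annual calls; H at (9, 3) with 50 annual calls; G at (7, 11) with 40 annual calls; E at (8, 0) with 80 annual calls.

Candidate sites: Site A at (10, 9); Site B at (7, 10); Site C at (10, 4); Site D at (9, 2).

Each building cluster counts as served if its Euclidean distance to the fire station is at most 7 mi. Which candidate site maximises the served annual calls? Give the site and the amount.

Coverage radius r = 7 mi; a point is covered iff (Δx)²+(Δy)² ≤ 7² = 49.
  Site A (10, 9): covers {C, B, A, H, G} → 449
  Site B (7, 10): covers {C, B, F, D, A, G} → 569
  Site C (10, 4): covers {C, B, A, H, E} → 489
  Site D (9, 2): covers {C, B, A, H, E} → 489
Maximum coverage at Site B: 569 annual calls.

Site B, covering 569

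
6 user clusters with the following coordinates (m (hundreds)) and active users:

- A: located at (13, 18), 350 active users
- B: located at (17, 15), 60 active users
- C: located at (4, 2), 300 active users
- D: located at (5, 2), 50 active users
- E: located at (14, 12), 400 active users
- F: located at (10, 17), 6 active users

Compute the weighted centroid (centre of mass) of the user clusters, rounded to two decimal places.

The minimiser of Σwᵢ‖p−pᵢ‖² is the weighted centroid p* = (Σwᵢpᵢ)/(Σwᵢ).
Σwᵢ = 1166.
Σwᵢxᵢ = 350·13 + 60·17 + 300·4 + 50·5 + 400·14 + 6·10 = 12680.
Σwᵢyᵢ = 350·18 + 60·15 + 300·2 + 50·2 + 400·12 + 6·17 = 12802.
x* = 12680/1166 = 10.87, y* = 12802/1166 = 10.98.

(10.87, 10.98)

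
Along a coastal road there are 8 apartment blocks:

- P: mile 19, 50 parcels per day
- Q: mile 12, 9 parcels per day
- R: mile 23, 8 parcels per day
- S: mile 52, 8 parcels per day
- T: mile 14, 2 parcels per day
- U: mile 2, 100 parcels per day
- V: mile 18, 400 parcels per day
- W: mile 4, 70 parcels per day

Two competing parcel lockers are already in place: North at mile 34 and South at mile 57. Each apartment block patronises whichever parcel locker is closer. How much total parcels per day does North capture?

The indifferent point is the midpoint (34+57)/2 = 45.5; apartment blocks left of it (closer to North at 34) go to North, those right go to South.
  U at 2 (w=100) → North
  W at 4 (w=70) → North
  Q at 12 (w=9) → North
  T at 14 (w=2) → North
  V at 18 (w=400) → North
  P at 19 (w=50) → North
  R at 23 (w=8) → North
  S at 52 (w=8) → South
North captures 639; South captures 8.

639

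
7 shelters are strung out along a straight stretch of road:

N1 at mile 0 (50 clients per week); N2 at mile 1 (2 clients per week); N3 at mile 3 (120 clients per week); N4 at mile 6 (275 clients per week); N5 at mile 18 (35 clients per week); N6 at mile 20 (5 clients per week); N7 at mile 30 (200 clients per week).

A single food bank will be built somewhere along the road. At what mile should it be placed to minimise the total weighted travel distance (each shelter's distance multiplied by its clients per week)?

For a sum of weighted absolute distances on a line, the optimum is the weighted median (not the mean). Total weight W = 687; half-weight = 343.5.
Sort by position and accumulate weight:
  mile 0 (N1, w=50) → cum 50
  mile 1 (N2, w=2) → cum 52
  mile 3 (N3, w=120) → cum 172
  mile 6 (N4, w=275) → cum 447  ≥ 343.5 → median here
  mile 18 (N5, w=35) → cum 482
  mile 20 (N6, w=5) → cum 487
  mile 30 (N7, w=200) → cum 687
Optimal location: mile 6.

x = 6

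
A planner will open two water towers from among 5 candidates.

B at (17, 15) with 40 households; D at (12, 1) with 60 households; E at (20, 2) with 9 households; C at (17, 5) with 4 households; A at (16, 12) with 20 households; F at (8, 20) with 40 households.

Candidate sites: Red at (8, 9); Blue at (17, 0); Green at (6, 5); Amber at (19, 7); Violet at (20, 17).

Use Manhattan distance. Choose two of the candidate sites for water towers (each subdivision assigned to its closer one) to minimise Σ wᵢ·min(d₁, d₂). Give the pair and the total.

{Blue, Violet}, total 1405

Evaluate every pair (each demand assigned to the nearer of the two):
  {Blue, Violet}: total = 1405
  {Red, Blue}: total = 1685
  {Red, Violet}: total = 1727
  {Green, Violet}: total = 1759
  {Red, Amber}: total = 1790
  {Amber, Violet}: total = 1810
  {Green, Amber}: total = 1910
  {Blue, Amber}: total = 1941
  {Blue, Green}: total = 1965
  {Red, Green}: total = 2057
Best pair: {Blue, Violet} with total 1405.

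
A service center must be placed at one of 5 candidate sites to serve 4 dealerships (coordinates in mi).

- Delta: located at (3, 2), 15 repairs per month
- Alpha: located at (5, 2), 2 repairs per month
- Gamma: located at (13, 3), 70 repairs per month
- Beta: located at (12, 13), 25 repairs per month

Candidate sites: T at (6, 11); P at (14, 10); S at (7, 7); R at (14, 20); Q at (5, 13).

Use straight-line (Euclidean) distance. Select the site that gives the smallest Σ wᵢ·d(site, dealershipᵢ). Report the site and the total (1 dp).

S, total 806.9 mi

Total weighted distance at each candidate:
  T (6, 11): total = 1062.6
  P (14, 10): total = 813.2
  S (7, 7): total = 806.9
  R (14, 20): total = 1730.7
  Q (5, 13): total = 1261.1
Minimum is at S with total 806.9 mi.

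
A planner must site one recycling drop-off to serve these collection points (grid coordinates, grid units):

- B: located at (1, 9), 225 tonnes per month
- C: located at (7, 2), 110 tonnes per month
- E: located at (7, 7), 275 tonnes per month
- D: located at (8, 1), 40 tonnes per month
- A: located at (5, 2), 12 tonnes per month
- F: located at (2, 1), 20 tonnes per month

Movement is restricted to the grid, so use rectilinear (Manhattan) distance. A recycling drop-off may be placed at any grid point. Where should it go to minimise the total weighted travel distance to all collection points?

Manhattan distance separates: Σwᵢ(|x−xᵢ|+|y−yᵢ|) = Σwᵢ|x−xᵢ| + Σwᵢ|y−yᵢ|, so x and y are optimised independently as 1-D weighted medians.
Total weight W = 682; half = 341.
x-coordinate, sorted with cumulative weight:
  x=1 (B, w=225) cum 225
  x=2 (F, w=20) cum 245
  x=5 (A, w=12) cum 257
  x=7 (C, w=110) cum 367  ← median
  x=7 (E, w=275) cum 642
  x=8 (D, w=40) cum 682
⇒ x* = 7
y-coordinate, sorted with cumulative weight:
  y=1 (D, w=40) cum 40
  y=1 (F, w=20) cum 60
  y=2 (C, w=110) cum 170
  y=2 (A, w=12) cum 182
  y=7 (E, w=275) cum 457  ← median
  y=9 (B, w=225) cum 682
⇒ y* = 7

(7, 7)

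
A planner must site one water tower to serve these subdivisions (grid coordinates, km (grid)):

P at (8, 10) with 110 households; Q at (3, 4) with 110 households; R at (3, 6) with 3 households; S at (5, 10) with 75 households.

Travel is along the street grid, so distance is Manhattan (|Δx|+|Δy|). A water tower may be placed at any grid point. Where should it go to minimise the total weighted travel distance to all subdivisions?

Manhattan distance separates: Σwᵢ(|x−xᵢ|+|y−yᵢ|) = Σwᵢ|x−xᵢ| + Σwᵢ|y−yᵢ|, so x and y are optimised independently as 1-D weighted medians.
Total weight W = 298; half = 149.
x-coordinate, sorted with cumulative weight:
  x=3 (Q, w=110) cum 110
  x=3 (R, w=3) cum 113
  x=5 (S, w=75) cum 188  ← median
  x=8 (P, w=110) cum 298
⇒ x* = 5
y-coordinate, sorted with cumulative weight:
  y=4 (Q, w=110) cum 110
  y=6 (R, w=3) cum 113
  y=10 (P, w=110) cum 223  ← median
  y=10 (S, w=75) cum 298
⇒ y* = 10

(5, 10)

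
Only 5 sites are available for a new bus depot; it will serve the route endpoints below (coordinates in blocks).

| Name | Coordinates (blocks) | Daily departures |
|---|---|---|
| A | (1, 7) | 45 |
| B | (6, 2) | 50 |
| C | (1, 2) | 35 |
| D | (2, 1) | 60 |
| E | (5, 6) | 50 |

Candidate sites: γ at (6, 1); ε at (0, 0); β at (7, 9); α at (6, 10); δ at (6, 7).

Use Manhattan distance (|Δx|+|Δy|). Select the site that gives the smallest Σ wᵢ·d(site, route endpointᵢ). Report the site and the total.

γ, total 1295 blocks

Total weighted distance at each candidate:
  γ (6, 1): total = 1295
  ε (0, 0): total = 1595
  β (7, 9): total = 2245
  α (6, 10): total = 2245
  δ (6, 7): total = 1525
Minimum is at γ with total 1295 blocks.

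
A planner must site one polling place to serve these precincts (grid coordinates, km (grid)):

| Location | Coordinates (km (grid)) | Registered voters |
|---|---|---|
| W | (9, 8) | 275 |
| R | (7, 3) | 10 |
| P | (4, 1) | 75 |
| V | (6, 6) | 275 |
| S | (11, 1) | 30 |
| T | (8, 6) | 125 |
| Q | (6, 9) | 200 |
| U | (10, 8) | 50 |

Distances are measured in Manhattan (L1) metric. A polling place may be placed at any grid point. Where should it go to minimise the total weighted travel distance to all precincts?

(6, 8)

Manhattan distance separates: Σwᵢ(|x−xᵢ|+|y−yᵢ|) = Σwᵢ|x−xᵢ| + Σwᵢ|y−yᵢ|, so x and y are optimised independently as 1-D weighted medians.
Total weight W = 1040; half = 520.
x-coordinate, sorted with cumulative weight:
  x=4 (P, w=75) cum 75
  x=6 (V, w=275) cum 350
  x=6 (Q, w=200) cum 550  ← median
  x=7 (R, w=10) cum 560
  x=8 (T, w=125) cum 685
  x=9 (W, w=275) cum 960
  x=10 (U, w=50) cum 1010
  x=11 (S, w=30) cum 1040
⇒ x* = 6
y-coordinate, sorted with cumulative weight:
  y=1 (P, w=75) cum 75
  y=1 (S, w=30) cum 105
  y=3 (R, w=10) cum 115
  y=6 (V, w=275) cum 390
  y=6 (T, w=125) cum 515
  y=8 (W, w=275) cum 790  ← median
  y=8 (U, w=50) cum 840
  y=9 (Q, w=200) cum 1040
⇒ y* = 8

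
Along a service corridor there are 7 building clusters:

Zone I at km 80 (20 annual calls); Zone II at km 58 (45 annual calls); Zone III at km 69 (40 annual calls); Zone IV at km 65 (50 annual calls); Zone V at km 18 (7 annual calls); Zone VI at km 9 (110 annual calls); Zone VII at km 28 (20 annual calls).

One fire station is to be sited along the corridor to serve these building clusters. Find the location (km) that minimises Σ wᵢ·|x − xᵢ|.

For a sum of weighted absolute distances on a line, the optimum is the weighted median (not the mean). Total weight W = 292; half-weight = 146.
Sort by position and accumulate weight:
  km 9 (Zone VI, w=110) → cum 110
  km 18 (Zone V, w=7) → cum 117
  km 28 (Zone VII, w=20) → cum 137
  km 58 (Zone II, w=45) → cum 182  ≥ 146 → median here
  km 65 (Zone IV, w=50) → cum 232
  km 69 (Zone III, w=40) → cum 272
  km 80 (Zone I, w=20) → cum 292
Optimal location: km 58.

x = 58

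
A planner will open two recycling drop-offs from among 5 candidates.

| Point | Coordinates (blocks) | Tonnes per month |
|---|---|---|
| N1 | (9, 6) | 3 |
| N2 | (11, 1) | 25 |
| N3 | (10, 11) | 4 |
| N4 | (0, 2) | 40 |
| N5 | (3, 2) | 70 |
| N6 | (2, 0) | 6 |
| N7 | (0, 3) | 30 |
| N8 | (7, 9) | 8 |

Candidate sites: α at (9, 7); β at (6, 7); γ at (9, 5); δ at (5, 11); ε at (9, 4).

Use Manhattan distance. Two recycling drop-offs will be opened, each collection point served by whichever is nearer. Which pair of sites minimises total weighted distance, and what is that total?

Evaluate every pair (each demand assigned to the nearer of the two):
  {α, ε}: total = 1546
  {δ, ε}: total = 1549
  {β, ε}: total = 1553
  {γ, ε}: total = 1570
  {β, γ}: total = 1571
  {α, β}: total = 1613
  {β, δ}: total = 1697
  {α, γ}: total = 1717
  {γ, δ}: total = 1717
  {α, δ}: total = 2059
Best pair: {α, ε} with total 1546.

{α, ε}, total 1546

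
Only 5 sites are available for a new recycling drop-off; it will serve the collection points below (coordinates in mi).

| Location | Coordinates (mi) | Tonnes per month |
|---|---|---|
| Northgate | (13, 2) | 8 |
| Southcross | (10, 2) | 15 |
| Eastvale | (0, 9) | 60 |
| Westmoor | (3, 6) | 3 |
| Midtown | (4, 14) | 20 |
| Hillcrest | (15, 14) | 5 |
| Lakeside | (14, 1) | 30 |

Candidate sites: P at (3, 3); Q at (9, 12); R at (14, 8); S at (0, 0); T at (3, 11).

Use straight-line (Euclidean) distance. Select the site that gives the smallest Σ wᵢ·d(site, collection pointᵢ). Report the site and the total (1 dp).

T, total 1081.1 mi

Total weighted distance at each candidate:
  P (3, 3): total = 1235.7
  Q (9, 12): total = 1333.4
  R (14, 8): total = 1506.2
  S (0, 0): total = 1633.2
  T (3, 11): total = 1081.1
Minimum is at T with total 1081.1 mi.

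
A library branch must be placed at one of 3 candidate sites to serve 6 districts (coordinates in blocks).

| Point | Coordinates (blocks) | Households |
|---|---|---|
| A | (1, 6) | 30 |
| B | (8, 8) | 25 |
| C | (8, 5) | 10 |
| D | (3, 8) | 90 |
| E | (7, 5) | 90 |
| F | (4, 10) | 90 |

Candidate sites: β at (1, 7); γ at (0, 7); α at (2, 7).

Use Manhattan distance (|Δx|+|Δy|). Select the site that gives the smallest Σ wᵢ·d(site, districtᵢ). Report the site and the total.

Total weighted distance at each candidate:
  β (1, 7): total = 1850
  γ (0, 7): total = 2185
  α (2, 7): total = 1575
Minimum is at α with total 1575 blocks.

α, total 1575 blocks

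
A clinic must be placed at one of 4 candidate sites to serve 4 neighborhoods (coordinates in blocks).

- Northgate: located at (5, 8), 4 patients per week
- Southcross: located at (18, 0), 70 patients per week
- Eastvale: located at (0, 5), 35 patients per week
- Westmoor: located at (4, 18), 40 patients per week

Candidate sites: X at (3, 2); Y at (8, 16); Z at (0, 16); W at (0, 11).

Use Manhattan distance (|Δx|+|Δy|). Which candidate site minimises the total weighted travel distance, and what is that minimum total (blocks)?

X, total 2112 blocks

Total weighted distance at each candidate:
  X (3, 2): total = 2112
  Y (8, 16): total = 2769
  Z (0, 16): total = 3057
  W (0, 11): total = 2712
Minimum is at X with total 2112 blocks.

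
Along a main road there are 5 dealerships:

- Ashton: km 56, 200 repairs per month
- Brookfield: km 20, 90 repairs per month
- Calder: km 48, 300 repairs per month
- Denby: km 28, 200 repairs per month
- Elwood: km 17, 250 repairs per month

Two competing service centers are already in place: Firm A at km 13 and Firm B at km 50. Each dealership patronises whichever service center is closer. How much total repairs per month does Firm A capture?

The indifferent point is the midpoint (13+50)/2 = 31.5; dealerships left of it (closer to Firm A at 13) go to Firm A, those right go to Firm B.
  Elwood at 17 (w=250) → Firm A
  Brookfield at 20 (w=90) → Firm A
  Denby at 28 (w=200) → Firm A
  Calder at 48 (w=300) → Firm B
  Ashton at 56 (w=200) → Firm B
Firm A captures 540; Firm B captures 500.

540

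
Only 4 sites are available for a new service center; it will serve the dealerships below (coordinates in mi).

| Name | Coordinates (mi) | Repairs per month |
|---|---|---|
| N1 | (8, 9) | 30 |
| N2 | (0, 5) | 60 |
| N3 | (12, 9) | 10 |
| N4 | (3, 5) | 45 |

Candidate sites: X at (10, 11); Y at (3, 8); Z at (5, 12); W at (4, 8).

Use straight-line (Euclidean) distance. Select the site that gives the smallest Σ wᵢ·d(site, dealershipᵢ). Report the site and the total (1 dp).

Y, total 633.1 mi

Total weighted distance at each candidate:
  X (10, 11): total = 1227.7
  Y (3, 8): total = 633.1
  Z (5, 12): total = 1047.2
  W (4, 8): total = 646.6
Minimum is at Y with total 633.1 mi.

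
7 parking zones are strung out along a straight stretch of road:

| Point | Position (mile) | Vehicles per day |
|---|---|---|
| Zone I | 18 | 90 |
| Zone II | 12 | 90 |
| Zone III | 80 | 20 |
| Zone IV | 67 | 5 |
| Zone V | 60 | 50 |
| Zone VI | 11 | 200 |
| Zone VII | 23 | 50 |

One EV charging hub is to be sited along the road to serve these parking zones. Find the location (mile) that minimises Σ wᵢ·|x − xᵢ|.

x = 12

For a sum of weighted absolute distances on a line, the optimum is the weighted median (not the mean). Total weight W = 505; half-weight = 252.5.
Sort by position and accumulate weight:
  mile 11 (Zone VI, w=200) → cum 200
  mile 12 (Zone II, w=90) → cum 290  ≥ 252.5 → median here
  mile 18 (Zone I, w=90) → cum 380
  mile 23 (Zone VII, w=50) → cum 430
  mile 60 (Zone V, w=50) → cum 480
  mile 67 (Zone IV, w=5) → cum 485
  mile 80 (Zone III, w=20) → cum 505
Optimal location: mile 12.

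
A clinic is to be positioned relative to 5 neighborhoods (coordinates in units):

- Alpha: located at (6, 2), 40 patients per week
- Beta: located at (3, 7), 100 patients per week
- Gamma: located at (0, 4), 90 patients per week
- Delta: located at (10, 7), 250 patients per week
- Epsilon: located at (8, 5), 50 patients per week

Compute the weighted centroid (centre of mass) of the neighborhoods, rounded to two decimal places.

(6.49, 5.92)

The minimiser of Σwᵢ‖p−pᵢ‖² is the weighted centroid p* = (Σwᵢpᵢ)/(Σwᵢ).
Σwᵢ = 530.
Σwᵢxᵢ = 40·6 + 100·3 + 90·0 + 250·10 + 50·8 = 3440.
Σwᵢyᵢ = 40·2 + 100·7 + 90·4 + 250·7 + 50·5 = 3140.
x* = 3440/530 = 6.49, y* = 3140/530 = 5.92.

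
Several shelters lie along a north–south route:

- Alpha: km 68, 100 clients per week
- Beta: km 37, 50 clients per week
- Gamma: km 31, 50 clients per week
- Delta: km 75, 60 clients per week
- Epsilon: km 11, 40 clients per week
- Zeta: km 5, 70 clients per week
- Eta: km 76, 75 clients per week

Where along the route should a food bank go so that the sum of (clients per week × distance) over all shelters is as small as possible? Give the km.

For a sum of weighted absolute distances on a line, the optimum is the weighted median (not the mean). Total weight W = 445; half-weight = 222.5.
Sort by position and accumulate weight:
  km 5 (Zeta, w=70) → cum 70
  km 11 (Epsilon, w=40) → cum 110
  km 31 (Gamma, w=50) → cum 160
  km 37 (Beta, w=50) → cum 210
  km 68 (Alpha, w=100) → cum 310  ≥ 222.5 → median here
  km 75 (Delta, w=60) → cum 370
  km 76 (Eta, w=75) → cum 445
Optimal location: km 68.

x = 68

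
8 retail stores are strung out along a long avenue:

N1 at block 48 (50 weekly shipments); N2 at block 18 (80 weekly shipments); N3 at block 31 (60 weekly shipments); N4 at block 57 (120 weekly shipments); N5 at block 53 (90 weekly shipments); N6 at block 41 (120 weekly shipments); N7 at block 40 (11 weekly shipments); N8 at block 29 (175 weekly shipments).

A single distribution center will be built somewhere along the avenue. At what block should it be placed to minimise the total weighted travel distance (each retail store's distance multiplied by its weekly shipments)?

x = 41

For a sum of weighted absolute distances on a line, the optimum is the weighted median (not the mean). Total weight W = 706; half-weight = 353.
Sort by position and accumulate weight:
  block 18 (N2, w=80) → cum 80
  block 29 (N8, w=175) → cum 255
  block 31 (N3, w=60) → cum 315
  block 40 (N7, w=11) → cum 326
  block 41 (N6, w=120) → cum 446  ≥ 353 → median here
  block 48 (N1, w=50) → cum 496
  block 53 (N5, w=90) → cum 586
  block 57 (N4, w=120) → cum 706
Optimal location: block 41.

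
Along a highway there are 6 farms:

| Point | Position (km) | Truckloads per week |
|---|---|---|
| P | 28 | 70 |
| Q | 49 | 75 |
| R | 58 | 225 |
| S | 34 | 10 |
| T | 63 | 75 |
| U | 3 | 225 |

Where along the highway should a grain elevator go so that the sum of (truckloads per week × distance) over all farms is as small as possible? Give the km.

x = 49

For a sum of weighted absolute distances on a line, the optimum is the weighted median (not the mean). Total weight W = 680; half-weight = 340.
Sort by position and accumulate weight:
  km 3 (U, w=225) → cum 225
  km 28 (P, w=70) → cum 295
  km 34 (S, w=10) → cum 305
  km 49 (Q, w=75) → cum 380  ≥ 340 → median here
  km 58 (R, w=225) → cum 605
  km 63 (T, w=75) → cum 680
Optimal location: km 49.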